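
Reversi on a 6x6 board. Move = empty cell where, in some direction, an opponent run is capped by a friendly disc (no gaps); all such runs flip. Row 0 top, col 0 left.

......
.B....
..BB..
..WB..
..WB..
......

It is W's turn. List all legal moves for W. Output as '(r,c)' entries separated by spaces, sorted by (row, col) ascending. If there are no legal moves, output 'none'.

(0,0): no bracket -> illegal
(0,1): no bracket -> illegal
(0,2): no bracket -> illegal
(1,0): no bracket -> illegal
(1,2): flips 1 -> legal
(1,3): no bracket -> illegal
(1,4): flips 1 -> legal
(2,0): no bracket -> illegal
(2,1): no bracket -> illegal
(2,4): flips 1 -> legal
(3,1): no bracket -> illegal
(3,4): flips 1 -> legal
(4,4): flips 1 -> legal
(5,2): no bracket -> illegal
(5,3): no bracket -> illegal
(5,4): flips 1 -> legal

Answer: (1,2) (1,4) (2,4) (3,4) (4,4) (5,4)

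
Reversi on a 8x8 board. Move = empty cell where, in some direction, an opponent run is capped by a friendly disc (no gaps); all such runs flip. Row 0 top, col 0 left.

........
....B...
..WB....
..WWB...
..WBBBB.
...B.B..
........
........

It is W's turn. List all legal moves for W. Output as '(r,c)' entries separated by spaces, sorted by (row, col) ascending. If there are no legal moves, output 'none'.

(0,3): no bracket -> illegal
(0,4): no bracket -> illegal
(0,5): flips 2 -> legal
(1,2): no bracket -> illegal
(1,3): flips 1 -> legal
(1,5): no bracket -> illegal
(2,4): flips 1 -> legal
(2,5): no bracket -> illegal
(3,5): flips 1 -> legal
(3,6): no bracket -> illegal
(3,7): no bracket -> illegal
(4,7): flips 4 -> legal
(5,2): no bracket -> illegal
(5,4): flips 1 -> legal
(5,6): no bracket -> illegal
(5,7): no bracket -> illegal
(6,2): no bracket -> illegal
(6,3): flips 2 -> legal
(6,4): flips 1 -> legal
(6,5): no bracket -> illegal
(6,6): flips 2 -> legal

Answer: (0,5) (1,3) (2,4) (3,5) (4,7) (5,4) (6,3) (6,4) (6,6)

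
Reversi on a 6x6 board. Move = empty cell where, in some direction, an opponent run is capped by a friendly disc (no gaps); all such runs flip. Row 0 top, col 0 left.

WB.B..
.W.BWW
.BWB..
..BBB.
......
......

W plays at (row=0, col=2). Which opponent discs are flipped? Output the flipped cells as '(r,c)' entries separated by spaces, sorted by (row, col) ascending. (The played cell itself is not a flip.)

Answer: (0,1)

Derivation:
Dir NW: edge -> no flip
Dir N: edge -> no flip
Dir NE: edge -> no flip
Dir W: opp run (0,1) capped by W -> flip
Dir E: opp run (0,3), next='.' -> no flip
Dir SW: first cell 'W' (not opp) -> no flip
Dir S: first cell '.' (not opp) -> no flip
Dir SE: opp run (1,3), next='.' -> no flip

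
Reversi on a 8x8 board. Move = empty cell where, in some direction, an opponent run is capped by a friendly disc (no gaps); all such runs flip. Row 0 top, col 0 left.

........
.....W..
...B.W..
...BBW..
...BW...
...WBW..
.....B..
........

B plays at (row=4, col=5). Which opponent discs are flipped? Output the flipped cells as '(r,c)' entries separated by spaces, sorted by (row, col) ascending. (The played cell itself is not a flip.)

Dir NW: first cell 'B' (not opp) -> no flip
Dir N: opp run (3,5) (2,5) (1,5), next='.' -> no flip
Dir NE: first cell '.' (not opp) -> no flip
Dir W: opp run (4,4) capped by B -> flip
Dir E: first cell '.' (not opp) -> no flip
Dir SW: first cell 'B' (not opp) -> no flip
Dir S: opp run (5,5) capped by B -> flip
Dir SE: first cell '.' (not opp) -> no flip

Answer: (4,4) (5,5)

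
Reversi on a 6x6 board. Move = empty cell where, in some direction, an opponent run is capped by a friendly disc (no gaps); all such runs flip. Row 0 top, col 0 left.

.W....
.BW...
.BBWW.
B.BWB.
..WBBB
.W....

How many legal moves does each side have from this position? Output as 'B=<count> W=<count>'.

-- B to move --
(0,0): no bracket -> illegal
(0,2): flips 1 -> legal
(0,3): flips 1 -> legal
(1,0): no bracket -> illegal
(1,3): flips 3 -> legal
(1,4): flips 2 -> legal
(1,5): no bracket -> illegal
(2,5): flips 2 -> legal
(3,1): no bracket -> illegal
(3,5): no bracket -> illegal
(4,0): no bracket -> illegal
(4,1): flips 1 -> legal
(5,0): no bracket -> illegal
(5,2): flips 1 -> legal
(5,3): no bracket -> illegal
B mobility = 7
-- W to move --
(0,0): flips 2 -> legal
(0,2): no bracket -> illegal
(1,0): flips 1 -> legal
(1,3): no bracket -> illegal
(2,0): flips 2 -> legal
(2,5): no bracket -> illegal
(3,1): flips 3 -> legal
(3,5): flips 1 -> legal
(4,0): no bracket -> illegal
(4,1): flips 1 -> legal
(5,2): no bracket -> illegal
(5,3): flips 1 -> legal
(5,4): flips 2 -> legal
(5,5): flips 1 -> legal
W mobility = 9

Answer: B=7 W=9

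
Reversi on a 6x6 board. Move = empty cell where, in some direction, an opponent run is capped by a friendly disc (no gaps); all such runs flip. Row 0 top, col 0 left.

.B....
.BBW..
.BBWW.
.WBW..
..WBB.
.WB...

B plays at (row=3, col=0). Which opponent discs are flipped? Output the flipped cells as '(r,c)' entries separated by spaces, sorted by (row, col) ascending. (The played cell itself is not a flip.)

Answer: (3,1)

Derivation:
Dir NW: edge -> no flip
Dir N: first cell '.' (not opp) -> no flip
Dir NE: first cell 'B' (not opp) -> no flip
Dir W: edge -> no flip
Dir E: opp run (3,1) capped by B -> flip
Dir SW: edge -> no flip
Dir S: first cell '.' (not opp) -> no flip
Dir SE: first cell '.' (not opp) -> no flip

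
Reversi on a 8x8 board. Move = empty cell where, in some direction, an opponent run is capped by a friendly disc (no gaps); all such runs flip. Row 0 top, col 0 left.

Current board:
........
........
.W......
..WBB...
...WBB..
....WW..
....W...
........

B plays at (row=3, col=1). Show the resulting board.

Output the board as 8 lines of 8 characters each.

Place B at (3,1); scan 8 dirs for brackets.
Dir NW: first cell '.' (not opp) -> no flip
Dir N: opp run (2,1), next='.' -> no flip
Dir NE: first cell '.' (not opp) -> no flip
Dir W: first cell '.' (not opp) -> no flip
Dir E: opp run (3,2) capped by B -> flip
Dir SW: first cell '.' (not opp) -> no flip
Dir S: first cell '.' (not opp) -> no flip
Dir SE: first cell '.' (not opp) -> no flip
All flips: (3,2)

Answer: ........
........
.W......
.BBBB...
...WBB..
....WW..
....W...
........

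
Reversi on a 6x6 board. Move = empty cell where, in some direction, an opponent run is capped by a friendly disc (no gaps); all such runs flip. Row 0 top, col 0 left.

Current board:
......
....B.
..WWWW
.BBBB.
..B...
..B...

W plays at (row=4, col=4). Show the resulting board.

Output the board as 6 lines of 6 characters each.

Answer: ......
....B.
..WWWW
.BBWW.
..B.W.
..B...

Derivation:
Place W at (4,4); scan 8 dirs for brackets.
Dir NW: opp run (3,3) capped by W -> flip
Dir N: opp run (3,4) capped by W -> flip
Dir NE: first cell '.' (not opp) -> no flip
Dir W: first cell '.' (not opp) -> no flip
Dir E: first cell '.' (not opp) -> no flip
Dir SW: first cell '.' (not opp) -> no flip
Dir S: first cell '.' (not opp) -> no flip
Dir SE: first cell '.' (not opp) -> no flip
All flips: (3,3) (3,4)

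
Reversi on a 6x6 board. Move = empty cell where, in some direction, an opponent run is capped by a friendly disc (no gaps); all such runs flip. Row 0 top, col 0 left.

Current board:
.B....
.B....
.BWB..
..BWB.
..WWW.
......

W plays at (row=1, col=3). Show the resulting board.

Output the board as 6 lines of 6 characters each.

Answer: .B....
.B.W..
.BWW..
..BWB.
..WWW.
......

Derivation:
Place W at (1,3); scan 8 dirs for brackets.
Dir NW: first cell '.' (not opp) -> no flip
Dir N: first cell '.' (not opp) -> no flip
Dir NE: first cell '.' (not opp) -> no flip
Dir W: first cell '.' (not opp) -> no flip
Dir E: first cell '.' (not opp) -> no flip
Dir SW: first cell 'W' (not opp) -> no flip
Dir S: opp run (2,3) capped by W -> flip
Dir SE: first cell '.' (not opp) -> no flip
All flips: (2,3)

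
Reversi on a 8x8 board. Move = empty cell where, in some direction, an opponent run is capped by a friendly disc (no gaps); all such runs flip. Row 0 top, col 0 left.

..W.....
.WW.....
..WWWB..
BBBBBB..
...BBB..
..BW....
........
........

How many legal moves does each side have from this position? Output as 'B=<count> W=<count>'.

-- B to move --
(0,0): flips 2 -> legal
(0,1): flips 2 -> legal
(0,3): no bracket -> illegal
(1,0): no bracket -> illegal
(1,3): flips 3 -> legal
(1,4): flips 2 -> legal
(1,5): flips 1 -> legal
(2,0): no bracket -> illegal
(2,1): flips 3 -> legal
(4,2): no bracket -> illegal
(5,4): flips 1 -> legal
(6,2): flips 1 -> legal
(6,3): flips 1 -> legal
(6,4): no bracket -> illegal
B mobility = 9
-- W to move --
(1,4): no bracket -> illegal
(1,5): no bracket -> illegal
(1,6): no bracket -> illegal
(2,0): no bracket -> illegal
(2,1): no bracket -> illegal
(2,6): flips 3 -> legal
(3,6): no bracket -> illegal
(4,0): flips 1 -> legal
(4,1): flips 1 -> legal
(4,2): flips 2 -> legal
(4,6): flips 1 -> legal
(5,1): flips 1 -> legal
(5,4): flips 2 -> legal
(5,5): flips 2 -> legal
(5,6): flips 2 -> legal
(6,1): no bracket -> illegal
(6,2): no bracket -> illegal
(6,3): no bracket -> illegal
W mobility = 9

Answer: B=9 W=9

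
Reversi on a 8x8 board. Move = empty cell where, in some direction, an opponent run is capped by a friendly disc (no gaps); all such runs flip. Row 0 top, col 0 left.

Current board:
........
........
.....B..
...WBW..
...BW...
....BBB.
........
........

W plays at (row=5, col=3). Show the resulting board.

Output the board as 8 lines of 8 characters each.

Answer: ........
........
.....B..
...WBW..
...WW...
...WBBB.
........
........

Derivation:
Place W at (5,3); scan 8 dirs for brackets.
Dir NW: first cell '.' (not opp) -> no flip
Dir N: opp run (4,3) capped by W -> flip
Dir NE: first cell 'W' (not opp) -> no flip
Dir W: first cell '.' (not opp) -> no flip
Dir E: opp run (5,4) (5,5) (5,6), next='.' -> no flip
Dir SW: first cell '.' (not opp) -> no flip
Dir S: first cell '.' (not opp) -> no flip
Dir SE: first cell '.' (not opp) -> no flip
All flips: (4,3)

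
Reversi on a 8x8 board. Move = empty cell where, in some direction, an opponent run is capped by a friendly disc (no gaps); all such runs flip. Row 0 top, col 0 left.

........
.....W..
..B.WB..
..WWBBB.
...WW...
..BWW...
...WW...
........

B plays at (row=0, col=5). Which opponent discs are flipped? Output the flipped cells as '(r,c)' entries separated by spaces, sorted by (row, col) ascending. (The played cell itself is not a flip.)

Dir NW: edge -> no flip
Dir N: edge -> no flip
Dir NE: edge -> no flip
Dir W: first cell '.' (not opp) -> no flip
Dir E: first cell '.' (not opp) -> no flip
Dir SW: first cell '.' (not opp) -> no flip
Dir S: opp run (1,5) capped by B -> flip
Dir SE: first cell '.' (not opp) -> no flip

Answer: (1,5)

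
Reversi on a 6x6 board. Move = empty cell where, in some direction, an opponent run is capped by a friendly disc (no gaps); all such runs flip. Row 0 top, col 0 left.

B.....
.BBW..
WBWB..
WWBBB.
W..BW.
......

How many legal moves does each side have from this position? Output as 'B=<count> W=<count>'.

Answer: B=6 W=8

Derivation:
-- B to move --
(0,2): no bracket -> illegal
(0,3): flips 1 -> legal
(0,4): no bracket -> illegal
(1,0): no bracket -> illegal
(1,4): flips 1 -> legal
(2,4): no bracket -> illegal
(3,5): no bracket -> illegal
(4,1): flips 1 -> legal
(4,2): no bracket -> illegal
(4,5): flips 1 -> legal
(5,0): no bracket -> illegal
(5,1): no bracket -> illegal
(5,3): no bracket -> illegal
(5,4): flips 1 -> legal
(5,5): flips 1 -> legal
B mobility = 6
-- W to move --
(0,1): flips 2 -> legal
(0,2): flips 2 -> legal
(0,3): flips 2 -> legal
(1,0): flips 2 -> legal
(1,4): no bracket -> illegal
(2,4): flips 2 -> legal
(2,5): no bracket -> illegal
(3,5): flips 3 -> legal
(4,1): no bracket -> illegal
(4,2): flips 2 -> legal
(4,5): no bracket -> illegal
(5,2): no bracket -> illegal
(5,3): flips 3 -> legal
(5,4): no bracket -> illegal
W mobility = 8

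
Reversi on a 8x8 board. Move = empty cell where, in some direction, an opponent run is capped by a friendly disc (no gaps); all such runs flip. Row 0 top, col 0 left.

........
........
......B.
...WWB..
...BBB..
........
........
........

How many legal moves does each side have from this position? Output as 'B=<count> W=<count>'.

Answer: B=5 W=6

Derivation:
-- B to move --
(2,2): flips 1 -> legal
(2,3): flips 2 -> legal
(2,4): flips 1 -> legal
(2,5): flips 1 -> legal
(3,2): flips 2 -> legal
(4,2): no bracket -> illegal
B mobility = 5
-- W to move --
(1,5): no bracket -> illegal
(1,6): no bracket -> illegal
(1,7): no bracket -> illegal
(2,4): no bracket -> illegal
(2,5): no bracket -> illegal
(2,7): no bracket -> illegal
(3,2): no bracket -> illegal
(3,6): flips 1 -> legal
(3,7): no bracket -> illegal
(4,2): no bracket -> illegal
(4,6): no bracket -> illegal
(5,2): flips 1 -> legal
(5,3): flips 1 -> legal
(5,4): flips 1 -> legal
(5,5): flips 1 -> legal
(5,6): flips 1 -> legal
W mobility = 6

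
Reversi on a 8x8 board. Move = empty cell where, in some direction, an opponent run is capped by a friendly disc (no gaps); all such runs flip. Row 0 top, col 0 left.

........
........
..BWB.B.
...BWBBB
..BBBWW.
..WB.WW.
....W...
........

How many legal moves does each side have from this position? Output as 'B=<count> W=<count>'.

-- B to move --
(1,2): no bracket -> illegal
(1,3): flips 1 -> legal
(1,4): no bracket -> illegal
(2,5): flips 1 -> legal
(3,2): no bracket -> illegal
(4,1): no bracket -> illegal
(4,7): flips 2 -> legal
(5,1): flips 1 -> legal
(5,4): flips 1 -> legal
(5,7): flips 1 -> legal
(6,1): flips 1 -> legal
(6,2): flips 1 -> legal
(6,3): no bracket -> illegal
(6,5): flips 2 -> legal
(6,6): flips 3 -> legal
(6,7): no bracket -> illegal
(7,3): flips 3 -> legal
(7,4): no bracket -> illegal
(7,5): flips 1 -> legal
B mobility = 12
-- W to move --
(1,1): flips 3 -> legal
(1,2): no bracket -> illegal
(1,3): flips 2 -> legal
(1,4): flips 1 -> legal
(1,5): no bracket -> illegal
(1,6): flips 2 -> legal
(1,7): no bracket -> illegal
(2,1): flips 1 -> legal
(2,5): flips 2 -> legal
(2,7): flips 1 -> legal
(3,1): flips 2 -> legal
(3,2): flips 2 -> legal
(4,1): flips 3 -> legal
(4,7): no bracket -> illegal
(5,1): no bracket -> illegal
(5,4): flips 2 -> legal
(6,2): no bracket -> illegal
(6,3): flips 3 -> legal
W mobility = 12

Answer: B=12 W=12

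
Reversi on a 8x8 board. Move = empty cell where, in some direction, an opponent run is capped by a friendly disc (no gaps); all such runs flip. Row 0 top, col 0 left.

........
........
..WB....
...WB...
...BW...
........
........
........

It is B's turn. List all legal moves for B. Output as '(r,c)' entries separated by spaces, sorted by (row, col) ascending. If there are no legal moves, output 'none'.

(1,1): no bracket -> illegal
(1,2): no bracket -> illegal
(1,3): no bracket -> illegal
(2,1): flips 1 -> legal
(2,4): no bracket -> illegal
(3,1): no bracket -> illegal
(3,2): flips 1 -> legal
(3,5): no bracket -> illegal
(4,2): no bracket -> illegal
(4,5): flips 1 -> legal
(5,3): no bracket -> illegal
(5,4): flips 1 -> legal
(5,5): no bracket -> illegal

Answer: (2,1) (3,2) (4,5) (5,4)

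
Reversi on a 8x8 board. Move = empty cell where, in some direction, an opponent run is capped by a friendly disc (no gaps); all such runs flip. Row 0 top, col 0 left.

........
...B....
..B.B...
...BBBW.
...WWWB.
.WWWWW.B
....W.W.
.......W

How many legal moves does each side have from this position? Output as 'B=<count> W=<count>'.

-- B to move --
(2,5): no bracket -> illegal
(2,6): flips 1 -> legal
(2,7): no bracket -> illegal
(3,2): no bracket -> illegal
(3,7): flips 1 -> legal
(4,0): no bracket -> illegal
(4,1): no bracket -> illegal
(4,2): flips 3 -> legal
(4,7): no bracket -> illegal
(5,0): no bracket -> illegal
(5,6): flips 1 -> legal
(6,0): no bracket -> illegal
(6,1): flips 2 -> legal
(6,2): flips 2 -> legal
(6,3): flips 2 -> legal
(6,5): flips 2 -> legal
(6,7): no bracket -> illegal
(7,3): flips 2 -> legal
(7,4): flips 3 -> legal
(7,5): flips 1 -> legal
(7,6): no bracket -> illegal
B mobility = 11
-- W to move --
(0,2): no bracket -> illegal
(0,3): no bracket -> illegal
(0,4): no bracket -> illegal
(1,1): flips 2 -> legal
(1,2): no bracket -> illegal
(1,4): flips 2 -> legal
(1,5): no bracket -> illegal
(2,1): no bracket -> illegal
(2,3): flips 2 -> legal
(2,5): flips 2 -> legal
(2,6): flips 1 -> legal
(3,1): no bracket -> illegal
(3,2): flips 3 -> legal
(3,7): flips 1 -> legal
(4,2): no bracket -> illegal
(4,7): flips 1 -> legal
(5,6): flips 1 -> legal
(6,7): no bracket -> illegal
W mobility = 9

Answer: B=11 W=9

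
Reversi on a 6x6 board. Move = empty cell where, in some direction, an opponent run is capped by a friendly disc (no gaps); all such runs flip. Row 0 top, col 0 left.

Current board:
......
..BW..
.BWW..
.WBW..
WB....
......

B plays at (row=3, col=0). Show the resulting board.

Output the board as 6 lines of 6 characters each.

Answer: ......
..BW..
.BWW..
BBBW..
WB....
......

Derivation:
Place B at (3,0); scan 8 dirs for brackets.
Dir NW: edge -> no flip
Dir N: first cell '.' (not opp) -> no flip
Dir NE: first cell 'B' (not opp) -> no flip
Dir W: edge -> no flip
Dir E: opp run (3,1) capped by B -> flip
Dir SW: edge -> no flip
Dir S: opp run (4,0), next='.' -> no flip
Dir SE: first cell 'B' (not opp) -> no flip
All flips: (3,1)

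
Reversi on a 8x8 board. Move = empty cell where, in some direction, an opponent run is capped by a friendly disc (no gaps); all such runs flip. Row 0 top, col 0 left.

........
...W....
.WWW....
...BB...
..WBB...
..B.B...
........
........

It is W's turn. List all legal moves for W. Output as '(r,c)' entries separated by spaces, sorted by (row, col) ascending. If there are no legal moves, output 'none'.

(2,4): flips 1 -> legal
(2,5): no bracket -> illegal
(3,2): no bracket -> illegal
(3,5): no bracket -> illegal
(4,1): no bracket -> illegal
(4,5): flips 3 -> legal
(5,1): no bracket -> illegal
(5,3): flips 2 -> legal
(5,5): flips 2 -> legal
(6,1): no bracket -> illegal
(6,2): flips 1 -> legal
(6,3): no bracket -> illegal
(6,4): no bracket -> illegal
(6,5): no bracket -> illegal

Answer: (2,4) (4,5) (5,3) (5,5) (6,2)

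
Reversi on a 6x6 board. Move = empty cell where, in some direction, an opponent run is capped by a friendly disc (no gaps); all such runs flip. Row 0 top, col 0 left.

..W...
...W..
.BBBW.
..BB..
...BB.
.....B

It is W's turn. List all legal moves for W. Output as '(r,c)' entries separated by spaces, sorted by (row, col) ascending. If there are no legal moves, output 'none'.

Answer: (2,0) (3,1) (4,2) (5,3)

Derivation:
(1,0): no bracket -> illegal
(1,1): no bracket -> illegal
(1,2): no bracket -> illegal
(1,4): no bracket -> illegal
(2,0): flips 3 -> legal
(3,0): no bracket -> illegal
(3,1): flips 1 -> legal
(3,4): no bracket -> illegal
(3,5): no bracket -> illegal
(4,1): no bracket -> illegal
(4,2): flips 1 -> legal
(4,5): no bracket -> illegal
(5,2): no bracket -> illegal
(5,3): flips 3 -> legal
(5,4): no bracket -> illegal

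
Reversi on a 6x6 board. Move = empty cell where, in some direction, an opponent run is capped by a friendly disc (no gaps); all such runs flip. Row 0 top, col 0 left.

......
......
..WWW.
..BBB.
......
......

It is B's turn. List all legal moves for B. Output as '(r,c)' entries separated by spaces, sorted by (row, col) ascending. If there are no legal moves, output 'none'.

(1,1): flips 1 -> legal
(1,2): flips 2 -> legal
(1,3): flips 1 -> legal
(1,4): flips 2 -> legal
(1,5): flips 1 -> legal
(2,1): no bracket -> illegal
(2,5): no bracket -> illegal
(3,1): no bracket -> illegal
(3,5): no bracket -> illegal

Answer: (1,1) (1,2) (1,3) (1,4) (1,5)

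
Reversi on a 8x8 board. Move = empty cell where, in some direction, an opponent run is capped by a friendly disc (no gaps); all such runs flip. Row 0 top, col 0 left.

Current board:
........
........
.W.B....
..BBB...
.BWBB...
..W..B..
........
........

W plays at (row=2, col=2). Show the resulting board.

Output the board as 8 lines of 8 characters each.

Place W at (2,2); scan 8 dirs for brackets.
Dir NW: first cell '.' (not opp) -> no flip
Dir N: first cell '.' (not opp) -> no flip
Dir NE: first cell '.' (not opp) -> no flip
Dir W: first cell 'W' (not opp) -> no flip
Dir E: opp run (2,3), next='.' -> no flip
Dir SW: first cell '.' (not opp) -> no flip
Dir S: opp run (3,2) capped by W -> flip
Dir SE: opp run (3,3) (4,4) (5,5), next='.' -> no flip
All flips: (3,2)

Answer: ........
........
.WWB....
..WBB...
.BWBB...
..W..B..
........
........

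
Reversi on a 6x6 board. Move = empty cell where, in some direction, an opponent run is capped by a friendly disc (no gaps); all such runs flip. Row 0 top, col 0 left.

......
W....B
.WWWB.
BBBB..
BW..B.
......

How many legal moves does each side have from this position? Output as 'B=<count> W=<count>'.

Answer: B=9 W=4

Derivation:
-- B to move --
(0,0): no bracket -> illegal
(0,1): no bracket -> illegal
(1,1): flips 2 -> legal
(1,2): flips 2 -> legal
(1,3): flips 2 -> legal
(1,4): flips 1 -> legal
(2,0): flips 3 -> legal
(3,4): no bracket -> illegal
(4,2): flips 1 -> legal
(5,0): flips 1 -> legal
(5,1): flips 1 -> legal
(5,2): flips 1 -> legal
B mobility = 9
-- W to move --
(0,4): no bracket -> illegal
(0,5): no bracket -> illegal
(1,3): no bracket -> illegal
(1,4): no bracket -> illegal
(2,0): no bracket -> illegal
(2,5): flips 1 -> legal
(3,4): no bracket -> illegal
(3,5): no bracket -> illegal
(4,2): flips 1 -> legal
(4,3): flips 2 -> legal
(4,5): no bracket -> illegal
(5,0): no bracket -> illegal
(5,1): no bracket -> illegal
(5,3): no bracket -> illegal
(5,4): no bracket -> illegal
(5,5): flips 2 -> legal
W mobility = 4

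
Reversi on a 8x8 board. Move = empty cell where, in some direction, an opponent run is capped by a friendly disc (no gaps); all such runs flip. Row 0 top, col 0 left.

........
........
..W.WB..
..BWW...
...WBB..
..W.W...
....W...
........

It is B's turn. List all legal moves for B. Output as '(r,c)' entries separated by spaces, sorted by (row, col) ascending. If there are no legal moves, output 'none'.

Answer: (1,1) (1,2) (1,4) (2,3) (3,5) (4,2) (6,1) (6,3) (6,5) (7,4)

Derivation:
(1,1): flips 2 -> legal
(1,2): flips 1 -> legal
(1,3): no bracket -> illegal
(1,4): flips 2 -> legal
(1,5): no bracket -> illegal
(2,1): no bracket -> illegal
(2,3): flips 2 -> legal
(3,1): no bracket -> illegal
(3,5): flips 2 -> legal
(4,1): no bracket -> illegal
(4,2): flips 1 -> legal
(5,1): no bracket -> illegal
(5,3): no bracket -> illegal
(5,5): no bracket -> illegal
(6,1): flips 3 -> legal
(6,2): no bracket -> illegal
(6,3): flips 1 -> legal
(6,5): flips 2 -> legal
(7,3): no bracket -> illegal
(7,4): flips 2 -> legal
(7,5): no bracket -> illegal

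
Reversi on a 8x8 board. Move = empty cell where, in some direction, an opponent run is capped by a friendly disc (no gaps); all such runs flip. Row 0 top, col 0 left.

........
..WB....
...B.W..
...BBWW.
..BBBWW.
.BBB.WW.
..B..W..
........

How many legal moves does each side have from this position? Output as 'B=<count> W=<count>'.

Answer: B=8 W=6

Derivation:
-- B to move --
(0,1): flips 1 -> legal
(0,2): no bracket -> illegal
(0,3): no bracket -> illegal
(1,1): flips 1 -> legal
(1,4): no bracket -> illegal
(1,5): no bracket -> illegal
(1,6): flips 1 -> legal
(2,1): no bracket -> illegal
(2,2): no bracket -> illegal
(2,4): no bracket -> illegal
(2,6): flips 1 -> legal
(2,7): no bracket -> illegal
(3,7): flips 2 -> legal
(4,7): flips 2 -> legal
(5,4): no bracket -> illegal
(5,7): no bracket -> illegal
(6,4): no bracket -> illegal
(6,6): flips 1 -> legal
(6,7): flips 2 -> legal
(7,4): no bracket -> illegal
(7,5): no bracket -> illegal
(7,6): no bracket -> illegal
B mobility = 8
-- W to move --
(0,2): no bracket -> illegal
(0,3): no bracket -> illegal
(0,4): no bracket -> illegal
(1,4): flips 1 -> legal
(2,2): flips 2 -> legal
(2,4): no bracket -> illegal
(3,1): no bracket -> illegal
(3,2): flips 2 -> legal
(4,0): no bracket -> illegal
(4,1): flips 3 -> legal
(5,0): no bracket -> illegal
(5,4): no bracket -> illegal
(6,0): no bracket -> illegal
(6,1): flips 3 -> legal
(6,3): no bracket -> illegal
(6,4): no bracket -> illegal
(7,1): flips 3 -> legal
(7,2): no bracket -> illegal
(7,3): no bracket -> illegal
W mobility = 6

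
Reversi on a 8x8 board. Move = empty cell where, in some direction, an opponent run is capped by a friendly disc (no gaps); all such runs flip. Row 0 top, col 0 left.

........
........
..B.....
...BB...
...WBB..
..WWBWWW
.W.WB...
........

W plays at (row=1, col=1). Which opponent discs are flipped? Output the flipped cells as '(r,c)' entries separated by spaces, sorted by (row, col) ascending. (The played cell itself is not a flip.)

Answer: (2,2) (3,3) (4,4)

Derivation:
Dir NW: first cell '.' (not opp) -> no flip
Dir N: first cell '.' (not opp) -> no flip
Dir NE: first cell '.' (not opp) -> no flip
Dir W: first cell '.' (not opp) -> no flip
Dir E: first cell '.' (not opp) -> no flip
Dir SW: first cell '.' (not opp) -> no flip
Dir S: first cell '.' (not opp) -> no flip
Dir SE: opp run (2,2) (3,3) (4,4) capped by W -> flip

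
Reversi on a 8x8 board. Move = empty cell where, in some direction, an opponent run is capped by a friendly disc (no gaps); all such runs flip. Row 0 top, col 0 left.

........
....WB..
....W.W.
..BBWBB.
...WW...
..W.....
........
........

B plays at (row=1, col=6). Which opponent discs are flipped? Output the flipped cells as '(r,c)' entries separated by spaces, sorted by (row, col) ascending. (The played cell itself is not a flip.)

Answer: (2,6)

Derivation:
Dir NW: first cell '.' (not opp) -> no flip
Dir N: first cell '.' (not opp) -> no flip
Dir NE: first cell '.' (not opp) -> no flip
Dir W: first cell 'B' (not opp) -> no flip
Dir E: first cell '.' (not opp) -> no flip
Dir SW: first cell '.' (not opp) -> no flip
Dir S: opp run (2,6) capped by B -> flip
Dir SE: first cell '.' (not opp) -> no flip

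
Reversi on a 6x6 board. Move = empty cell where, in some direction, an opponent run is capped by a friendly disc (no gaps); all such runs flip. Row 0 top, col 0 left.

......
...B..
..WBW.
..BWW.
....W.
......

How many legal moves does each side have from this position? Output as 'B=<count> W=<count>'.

-- B to move --
(1,1): no bracket -> illegal
(1,2): flips 1 -> legal
(1,4): no bracket -> illegal
(1,5): no bracket -> illegal
(2,1): flips 1 -> legal
(2,5): flips 1 -> legal
(3,1): flips 1 -> legal
(3,5): flips 3 -> legal
(4,2): no bracket -> illegal
(4,3): flips 1 -> legal
(4,5): flips 1 -> legal
(5,3): no bracket -> illegal
(5,4): no bracket -> illegal
(5,5): no bracket -> illegal
B mobility = 7
-- W to move --
(0,2): flips 1 -> legal
(0,3): flips 2 -> legal
(0,4): flips 1 -> legal
(1,2): flips 1 -> legal
(1,4): no bracket -> illegal
(2,1): no bracket -> illegal
(3,1): flips 1 -> legal
(4,1): no bracket -> illegal
(4,2): flips 1 -> legal
(4,3): no bracket -> illegal
W mobility = 6

Answer: B=7 W=6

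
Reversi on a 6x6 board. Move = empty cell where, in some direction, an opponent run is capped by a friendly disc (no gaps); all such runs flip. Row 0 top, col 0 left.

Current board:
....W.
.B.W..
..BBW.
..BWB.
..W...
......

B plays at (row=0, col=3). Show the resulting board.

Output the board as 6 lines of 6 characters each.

Place B at (0,3); scan 8 dirs for brackets.
Dir NW: edge -> no flip
Dir N: edge -> no flip
Dir NE: edge -> no flip
Dir W: first cell '.' (not opp) -> no flip
Dir E: opp run (0,4), next='.' -> no flip
Dir SW: first cell '.' (not opp) -> no flip
Dir S: opp run (1,3) capped by B -> flip
Dir SE: first cell '.' (not opp) -> no flip
All flips: (1,3)

Answer: ...BW.
.B.B..
..BBW.
..BWB.
..W...
......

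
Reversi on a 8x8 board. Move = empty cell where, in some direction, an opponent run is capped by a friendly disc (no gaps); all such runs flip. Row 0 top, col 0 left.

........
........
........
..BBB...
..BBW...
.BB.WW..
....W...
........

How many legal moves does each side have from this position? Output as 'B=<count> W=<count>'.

-- B to move --
(3,5): no bracket -> illegal
(4,5): flips 1 -> legal
(4,6): no bracket -> illegal
(5,3): no bracket -> illegal
(5,6): no bracket -> illegal
(6,3): no bracket -> illegal
(6,5): flips 1 -> legal
(6,6): flips 2 -> legal
(7,3): no bracket -> illegal
(7,4): flips 3 -> legal
(7,5): no bracket -> illegal
B mobility = 4
-- W to move --
(2,1): flips 2 -> legal
(2,2): flips 1 -> legal
(2,3): no bracket -> illegal
(2,4): flips 1 -> legal
(2,5): no bracket -> illegal
(3,1): no bracket -> illegal
(3,5): no bracket -> illegal
(4,0): no bracket -> illegal
(4,1): flips 2 -> legal
(4,5): no bracket -> illegal
(5,0): no bracket -> illegal
(5,3): no bracket -> illegal
(6,0): no bracket -> illegal
(6,1): no bracket -> illegal
(6,2): no bracket -> illegal
(6,3): no bracket -> illegal
W mobility = 4

Answer: B=4 W=4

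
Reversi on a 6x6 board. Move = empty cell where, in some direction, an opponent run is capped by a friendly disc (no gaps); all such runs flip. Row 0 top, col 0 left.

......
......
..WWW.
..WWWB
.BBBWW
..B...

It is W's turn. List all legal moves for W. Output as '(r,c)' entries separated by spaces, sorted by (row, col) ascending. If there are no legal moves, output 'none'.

(2,5): flips 1 -> legal
(3,0): no bracket -> illegal
(3,1): no bracket -> illegal
(4,0): flips 3 -> legal
(5,0): flips 1 -> legal
(5,1): flips 1 -> legal
(5,3): flips 1 -> legal
(5,4): flips 1 -> legal

Answer: (2,5) (4,0) (5,0) (5,1) (5,3) (5,4)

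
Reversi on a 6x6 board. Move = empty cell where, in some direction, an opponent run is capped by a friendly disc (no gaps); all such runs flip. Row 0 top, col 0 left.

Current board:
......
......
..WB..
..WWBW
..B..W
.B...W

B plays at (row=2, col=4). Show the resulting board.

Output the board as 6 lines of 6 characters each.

Place B at (2,4); scan 8 dirs for brackets.
Dir NW: first cell '.' (not opp) -> no flip
Dir N: first cell '.' (not opp) -> no flip
Dir NE: first cell '.' (not opp) -> no flip
Dir W: first cell 'B' (not opp) -> no flip
Dir E: first cell '.' (not opp) -> no flip
Dir SW: opp run (3,3) capped by B -> flip
Dir S: first cell 'B' (not opp) -> no flip
Dir SE: opp run (3,5), next=edge -> no flip
All flips: (3,3)

Answer: ......
......
..WBB.
..WBBW
..B..W
.B...W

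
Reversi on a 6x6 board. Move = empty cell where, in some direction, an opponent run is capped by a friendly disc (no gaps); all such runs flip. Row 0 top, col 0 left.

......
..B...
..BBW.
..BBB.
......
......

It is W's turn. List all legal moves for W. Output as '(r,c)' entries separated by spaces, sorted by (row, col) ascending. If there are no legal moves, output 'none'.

(0,1): no bracket -> illegal
(0,2): no bracket -> illegal
(0,3): no bracket -> illegal
(1,1): no bracket -> illegal
(1,3): no bracket -> illegal
(1,4): no bracket -> illegal
(2,1): flips 2 -> legal
(2,5): no bracket -> illegal
(3,1): no bracket -> illegal
(3,5): no bracket -> illegal
(4,1): no bracket -> illegal
(4,2): flips 1 -> legal
(4,3): no bracket -> illegal
(4,4): flips 1 -> legal
(4,5): no bracket -> illegal

Answer: (2,1) (4,2) (4,4)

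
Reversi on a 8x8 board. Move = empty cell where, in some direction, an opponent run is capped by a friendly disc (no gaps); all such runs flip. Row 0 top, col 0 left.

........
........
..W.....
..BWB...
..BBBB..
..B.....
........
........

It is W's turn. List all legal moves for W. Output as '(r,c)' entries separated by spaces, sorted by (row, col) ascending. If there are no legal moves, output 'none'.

Answer: (3,1) (3,5) (5,1) (5,3) (5,5) (6,2)

Derivation:
(2,1): no bracket -> illegal
(2,3): no bracket -> illegal
(2,4): no bracket -> illegal
(2,5): no bracket -> illegal
(3,1): flips 1 -> legal
(3,5): flips 1 -> legal
(3,6): no bracket -> illegal
(4,1): no bracket -> illegal
(4,6): no bracket -> illegal
(5,1): flips 1 -> legal
(5,3): flips 1 -> legal
(5,4): no bracket -> illegal
(5,5): flips 1 -> legal
(5,6): no bracket -> illegal
(6,1): no bracket -> illegal
(6,2): flips 3 -> legal
(6,3): no bracket -> illegal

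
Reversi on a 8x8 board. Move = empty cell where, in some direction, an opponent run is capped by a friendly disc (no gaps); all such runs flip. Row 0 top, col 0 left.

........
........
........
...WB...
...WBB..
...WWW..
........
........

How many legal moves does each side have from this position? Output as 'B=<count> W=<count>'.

-- B to move --
(2,2): flips 1 -> legal
(2,3): no bracket -> illegal
(2,4): no bracket -> illegal
(3,2): flips 1 -> legal
(4,2): flips 1 -> legal
(4,6): no bracket -> illegal
(5,2): flips 1 -> legal
(5,6): no bracket -> illegal
(6,2): flips 1 -> legal
(6,3): flips 1 -> legal
(6,4): flips 1 -> legal
(6,5): flips 1 -> legal
(6,6): flips 1 -> legal
B mobility = 9
-- W to move --
(2,3): no bracket -> illegal
(2,4): flips 2 -> legal
(2,5): flips 1 -> legal
(3,5): flips 3 -> legal
(3,6): flips 1 -> legal
(4,6): flips 2 -> legal
(5,6): no bracket -> illegal
W mobility = 5

Answer: B=9 W=5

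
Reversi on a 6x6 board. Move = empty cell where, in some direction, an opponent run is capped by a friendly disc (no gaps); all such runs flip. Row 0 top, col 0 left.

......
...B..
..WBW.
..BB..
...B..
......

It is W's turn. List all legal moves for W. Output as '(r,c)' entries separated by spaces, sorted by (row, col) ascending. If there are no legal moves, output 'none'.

(0,2): flips 1 -> legal
(0,3): no bracket -> illegal
(0,4): flips 1 -> legal
(1,2): no bracket -> illegal
(1,4): no bracket -> illegal
(2,1): no bracket -> illegal
(3,1): no bracket -> illegal
(3,4): no bracket -> illegal
(4,1): no bracket -> illegal
(4,2): flips 2 -> legal
(4,4): flips 1 -> legal
(5,2): no bracket -> illegal
(5,3): no bracket -> illegal
(5,4): no bracket -> illegal

Answer: (0,2) (0,4) (4,2) (4,4)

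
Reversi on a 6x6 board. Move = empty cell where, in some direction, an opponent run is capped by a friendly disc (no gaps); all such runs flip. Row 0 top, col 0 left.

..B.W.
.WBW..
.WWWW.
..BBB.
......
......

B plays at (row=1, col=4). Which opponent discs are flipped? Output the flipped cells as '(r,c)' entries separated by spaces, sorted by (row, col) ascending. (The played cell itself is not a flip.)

Dir NW: first cell '.' (not opp) -> no flip
Dir N: opp run (0,4), next=edge -> no flip
Dir NE: first cell '.' (not opp) -> no flip
Dir W: opp run (1,3) capped by B -> flip
Dir E: first cell '.' (not opp) -> no flip
Dir SW: opp run (2,3) capped by B -> flip
Dir S: opp run (2,4) capped by B -> flip
Dir SE: first cell '.' (not opp) -> no flip

Answer: (1,3) (2,3) (2,4)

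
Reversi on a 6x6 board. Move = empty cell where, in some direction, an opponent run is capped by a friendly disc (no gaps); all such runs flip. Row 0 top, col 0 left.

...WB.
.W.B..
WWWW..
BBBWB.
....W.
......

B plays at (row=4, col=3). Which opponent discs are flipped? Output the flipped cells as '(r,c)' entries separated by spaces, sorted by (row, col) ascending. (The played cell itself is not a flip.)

Dir NW: first cell 'B' (not opp) -> no flip
Dir N: opp run (3,3) (2,3) capped by B -> flip
Dir NE: first cell 'B' (not opp) -> no flip
Dir W: first cell '.' (not opp) -> no flip
Dir E: opp run (4,4), next='.' -> no flip
Dir SW: first cell '.' (not opp) -> no flip
Dir S: first cell '.' (not opp) -> no flip
Dir SE: first cell '.' (not opp) -> no flip

Answer: (2,3) (3,3)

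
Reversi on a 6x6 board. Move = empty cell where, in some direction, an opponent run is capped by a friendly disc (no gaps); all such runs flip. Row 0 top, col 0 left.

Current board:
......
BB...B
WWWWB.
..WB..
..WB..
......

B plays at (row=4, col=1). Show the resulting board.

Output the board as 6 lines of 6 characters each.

Answer: ......
BB...B
WWWWB.
..WB..
.BBB..
......

Derivation:
Place B at (4,1); scan 8 dirs for brackets.
Dir NW: first cell '.' (not opp) -> no flip
Dir N: first cell '.' (not opp) -> no flip
Dir NE: opp run (3,2) (2,3), next='.' -> no flip
Dir W: first cell '.' (not opp) -> no flip
Dir E: opp run (4,2) capped by B -> flip
Dir SW: first cell '.' (not opp) -> no flip
Dir S: first cell '.' (not opp) -> no flip
Dir SE: first cell '.' (not opp) -> no flip
All flips: (4,2)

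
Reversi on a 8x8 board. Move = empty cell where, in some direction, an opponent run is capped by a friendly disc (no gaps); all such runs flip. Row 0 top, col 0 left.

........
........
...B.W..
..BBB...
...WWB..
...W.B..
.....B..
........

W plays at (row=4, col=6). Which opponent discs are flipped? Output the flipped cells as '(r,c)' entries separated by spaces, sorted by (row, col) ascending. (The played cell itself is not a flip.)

Answer: (4,5)

Derivation:
Dir NW: first cell '.' (not opp) -> no flip
Dir N: first cell '.' (not opp) -> no flip
Dir NE: first cell '.' (not opp) -> no flip
Dir W: opp run (4,5) capped by W -> flip
Dir E: first cell '.' (not opp) -> no flip
Dir SW: opp run (5,5), next='.' -> no flip
Dir S: first cell '.' (not opp) -> no flip
Dir SE: first cell '.' (not opp) -> no flip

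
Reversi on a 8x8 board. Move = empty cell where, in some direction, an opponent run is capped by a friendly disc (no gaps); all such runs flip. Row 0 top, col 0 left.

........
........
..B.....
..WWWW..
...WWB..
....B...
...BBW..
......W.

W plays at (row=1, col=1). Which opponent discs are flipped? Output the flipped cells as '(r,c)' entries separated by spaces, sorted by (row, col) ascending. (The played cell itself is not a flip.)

Dir NW: first cell '.' (not opp) -> no flip
Dir N: first cell '.' (not opp) -> no flip
Dir NE: first cell '.' (not opp) -> no flip
Dir W: first cell '.' (not opp) -> no flip
Dir E: first cell '.' (not opp) -> no flip
Dir SW: first cell '.' (not opp) -> no flip
Dir S: first cell '.' (not opp) -> no flip
Dir SE: opp run (2,2) capped by W -> flip

Answer: (2,2)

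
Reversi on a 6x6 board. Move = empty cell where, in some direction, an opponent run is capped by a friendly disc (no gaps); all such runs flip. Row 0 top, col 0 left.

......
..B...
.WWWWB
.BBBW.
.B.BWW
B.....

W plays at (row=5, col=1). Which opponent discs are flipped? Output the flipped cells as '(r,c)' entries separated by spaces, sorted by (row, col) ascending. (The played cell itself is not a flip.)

Dir NW: first cell '.' (not opp) -> no flip
Dir N: opp run (4,1) (3,1) capped by W -> flip
Dir NE: first cell '.' (not opp) -> no flip
Dir W: opp run (5,0), next=edge -> no flip
Dir E: first cell '.' (not opp) -> no flip
Dir SW: edge -> no flip
Dir S: edge -> no flip
Dir SE: edge -> no flip

Answer: (3,1) (4,1)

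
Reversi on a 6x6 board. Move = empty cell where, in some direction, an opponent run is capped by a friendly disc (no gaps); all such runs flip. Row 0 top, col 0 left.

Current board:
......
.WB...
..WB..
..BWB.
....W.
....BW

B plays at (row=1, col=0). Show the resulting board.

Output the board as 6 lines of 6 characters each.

Answer: ......
BBB...
..WB..
..BWB.
....W.
....BW

Derivation:
Place B at (1,0); scan 8 dirs for brackets.
Dir NW: edge -> no flip
Dir N: first cell '.' (not opp) -> no flip
Dir NE: first cell '.' (not opp) -> no flip
Dir W: edge -> no flip
Dir E: opp run (1,1) capped by B -> flip
Dir SW: edge -> no flip
Dir S: first cell '.' (not opp) -> no flip
Dir SE: first cell '.' (not opp) -> no flip
All flips: (1,1)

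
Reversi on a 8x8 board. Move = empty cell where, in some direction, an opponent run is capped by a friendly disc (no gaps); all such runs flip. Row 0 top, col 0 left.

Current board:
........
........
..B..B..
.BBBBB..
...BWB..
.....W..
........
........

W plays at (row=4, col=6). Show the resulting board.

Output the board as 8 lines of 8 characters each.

Place W at (4,6); scan 8 dirs for brackets.
Dir NW: opp run (3,5), next='.' -> no flip
Dir N: first cell '.' (not opp) -> no flip
Dir NE: first cell '.' (not opp) -> no flip
Dir W: opp run (4,5) capped by W -> flip
Dir E: first cell '.' (not opp) -> no flip
Dir SW: first cell 'W' (not opp) -> no flip
Dir S: first cell '.' (not opp) -> no flip
Dir SE: first cell '.' (not opp) -> no flip
All flips: (4,5)

Answer: ........
........
..B..B..
.BBBBB..
...BWWW.
.....W..
........
........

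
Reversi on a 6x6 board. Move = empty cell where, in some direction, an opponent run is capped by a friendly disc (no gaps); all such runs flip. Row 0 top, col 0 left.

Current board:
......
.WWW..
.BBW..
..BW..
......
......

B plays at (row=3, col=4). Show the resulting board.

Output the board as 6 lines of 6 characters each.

Answer: ......
.WWW..
.BBW..
..BBB.
......
......

Derivation:
Place B at (3,4); scan 8 dirs for brackets.
Dir NW: opp run (2,3) (1,2), next='.' -> no flip
Dir N: first cell '.' (not opp) -> no flip
Dir NE: first cell '.' (not opp) -> no flip
Dir W: opp run (3,3) capped by B -> flip
Dir E: first cell '.' (not opp) -> no flip
Dir SW: first cell '.' (not opp) -> no flip
Dir S: first cell '.' (not opp) -> no flip
Dir SE: first cell '.' (not opp) -> no flip
All flips: (3,3)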